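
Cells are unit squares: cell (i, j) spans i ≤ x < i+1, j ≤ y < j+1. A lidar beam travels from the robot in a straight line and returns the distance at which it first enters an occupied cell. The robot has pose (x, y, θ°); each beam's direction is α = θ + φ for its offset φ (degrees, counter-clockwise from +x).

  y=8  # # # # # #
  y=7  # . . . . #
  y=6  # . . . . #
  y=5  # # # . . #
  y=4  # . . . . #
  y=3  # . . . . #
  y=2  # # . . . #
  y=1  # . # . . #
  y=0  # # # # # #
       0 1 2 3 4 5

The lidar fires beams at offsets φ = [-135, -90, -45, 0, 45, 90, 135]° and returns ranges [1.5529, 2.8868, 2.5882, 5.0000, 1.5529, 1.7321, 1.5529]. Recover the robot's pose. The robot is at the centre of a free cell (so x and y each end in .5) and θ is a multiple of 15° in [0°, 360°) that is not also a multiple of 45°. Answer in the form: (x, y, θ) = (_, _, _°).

Candidates: 24 free-cell centres × 16 headings = 384 poses. Raycast each; keep the one whose scan matches to 4 dp.
  (3.5, 3.5, 75°): beam 1 = 2.8868 ≠ 1.5529 ✗
  (1.5, 7.5, 210°): beam 1 = 0.5176 ≠ 1.5529 ✗
  (3.5, 3.5, 255°): beam 1 = 1.7321 ≠ 1.5529 ✗
  (3.5, 1.5, 300°): beam 1 = 0.5176 ≠ 1.5529 ✗
  …
  (2.5, 3.5, 60°): r_1=1.5529, r_2=2.8868, r_3=2.5882, r_4=5.0000, r_5=1.5529, r_6=1.7321, r_7=1.5529 — all match ✓
Only this pose fits every beam.

(x, y, θ) = (2.5, 3.5, 60°)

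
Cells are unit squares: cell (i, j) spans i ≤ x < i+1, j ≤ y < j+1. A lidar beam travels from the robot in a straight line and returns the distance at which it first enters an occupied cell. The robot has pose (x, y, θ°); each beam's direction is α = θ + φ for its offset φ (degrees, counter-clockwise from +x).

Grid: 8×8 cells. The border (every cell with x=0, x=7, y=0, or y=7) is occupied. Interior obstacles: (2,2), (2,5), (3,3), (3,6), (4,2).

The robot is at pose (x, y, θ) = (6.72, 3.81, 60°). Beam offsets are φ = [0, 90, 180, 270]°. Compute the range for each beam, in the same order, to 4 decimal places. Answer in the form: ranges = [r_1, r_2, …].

ranges = [0.5600, 4.2955, 3.2447, 0.3233]

beam 1: φ=0°, α=60°
  d=(0.5000,0.8660)  start (6,3)  tX=0.5600 tY=0.2194  stride 1/|dx|=2.0000 1/|dy|=1.1547
    cross y-line → (6,4), t=0.2194
    cross x-line → (7,4), t=0.5600 (wall)
  → r_1 = 0.5600
beam 2: φ=90°, α=150°
  d=(-0.8660,0.5000)  start (6,3)  tX=0.8314 tY=0.3800  stride 1/|dx|=1.1547 1/|dy|=2.0000
    cross y-line → (6,4), t=0.3800
    cross x-line → (5,4), t=0.8314
    cross x-line → (4,4), t=1.9861
    cross y-line → (4,5), t=2.3800
    cross x-line → (3,5), t=3.1408
    cross x-line → (2,5), t=4.2955 (wall)
  → r_2 = 4.2955
beam 3: φ=180°, α=240°
  d=(-0.5000,-0.8660)  start (6,3)  tX=1.4400 tY=0.9353  stride 1/|dx|=2.0000 1/|dy|=1.1547
    cross y-line → (6,2), t=0.9353
    cross x-line → (5,2), t=1.4400
    cross y-line → (5,1), t=2.0900
    cross y-line → (5,0), t=3.2447 (wall)
  → r_3 = 3.2447
beam 4: φ=270°, α=330°
  d=(0.8660,-0.5000)  start (6,3)  tX=0.3233 tY=1.6200  stride 1/|dx|=1.1547 1/|dy|=2.0000
    cross x-line → (7,3), t=0.3233 (wall)
  → r_4 = 0.3233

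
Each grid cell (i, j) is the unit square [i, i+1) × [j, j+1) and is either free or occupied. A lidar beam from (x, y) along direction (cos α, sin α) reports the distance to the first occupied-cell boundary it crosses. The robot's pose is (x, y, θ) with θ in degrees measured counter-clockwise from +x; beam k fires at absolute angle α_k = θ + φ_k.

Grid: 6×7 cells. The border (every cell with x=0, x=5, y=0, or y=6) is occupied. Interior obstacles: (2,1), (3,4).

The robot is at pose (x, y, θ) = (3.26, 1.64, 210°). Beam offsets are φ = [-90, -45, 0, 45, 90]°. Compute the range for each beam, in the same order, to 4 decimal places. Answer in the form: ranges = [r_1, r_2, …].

ranges = [4.5200, 0.2692, 0.3002, 0.6626, 0.7390]

beam 1: φ=-90°, α=120°
  dir = (cos 120°, sin 120°) = (-0.5000, 0.8660); from cell (3,1)
  next x-line at t=0.5200, next y-line at t=0.4157; Δt_x=2.0000, Δt_y=1.1547
    y: enter (3,2) at t=0.4157
    x: enter (2,2) at t=0.5200
    y: enter (2,3) at t=1.5704
    x: enter (1,3) at t=2.5200
    y: enter (1,4) at t=2.7251
    y: enter (1,5) at t=3.8798
    x: enter (0,5) at t=4.5200 ← occupied
  → r_1 = 4.5200
beam 2: φ=-45°, α=165°
  dir = (cos 165°, sin 165°) = (-0.9659, 0.2588); from cell (3,1)
  next x-line at t=0.2692, next y-line at t=1.3909; Δt_x=1.0353, Δt_y=3.8637
    x: enter (2,1) at t=0.2692 ← occupied
  → r_2 = 0.2692
beam 3: φ=0°, α=210°
  dir = (cos 210°, sin 210°) = (-0.8660, -0.5000); from cell (3,1)
  next x-line at t=0.3002, next y-line at t=1.2800; Δt_x=1.1547, Δt_y=2.0000
    x: enter (2,1) at t=0.3002 ← occupied
  → r_3 = 0.3002
beam 4: φ=45°, α=255°
  dir = (cos 255°, sin 255°) = (-0.2588, -0.9659); from cell (3,1)
  next x-line at t=1.0046, next y-line at t=0.6626; Δt_x=3.8637, Δt_y=1.0353
    y: enter (3,0) at t=0.6626 ← occupied
  → r_4 = 0.6626
beam 5: φ=90°, α=300°
  dir = (cos 300°, sin 300°) = (0.5000, -0.8660); from cell (3,1)
  next x-line at t=1.4800, next y-line at t=0.7390; Δt_x=2.0000, Δt_y=1.1547
    y: enter (3,0) at t=0.7390 ← occupied
  → r_5 = 0.7390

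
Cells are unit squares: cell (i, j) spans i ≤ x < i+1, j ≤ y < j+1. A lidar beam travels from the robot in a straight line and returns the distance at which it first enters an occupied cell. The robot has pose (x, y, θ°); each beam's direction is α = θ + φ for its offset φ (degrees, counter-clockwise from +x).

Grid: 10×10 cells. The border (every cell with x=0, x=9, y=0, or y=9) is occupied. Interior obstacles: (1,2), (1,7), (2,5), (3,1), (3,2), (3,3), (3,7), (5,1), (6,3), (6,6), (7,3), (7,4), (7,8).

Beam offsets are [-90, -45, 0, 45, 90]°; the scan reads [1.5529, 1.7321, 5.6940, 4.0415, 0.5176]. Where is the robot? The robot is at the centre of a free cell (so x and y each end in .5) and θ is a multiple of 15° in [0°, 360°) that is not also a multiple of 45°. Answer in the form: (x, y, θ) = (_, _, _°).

(x, y, θ) = (6.5, 7.5, 165°)

Enumerate (i+0.5, j+0.5, θ) over the 51 free cells and 16 admissible headings. For each, cast all 5 beams and compare to the given ranges.
  (2.5, 2.5, 15°): beam 2 = 0.5774 ≠ 1.7321 ✗
  (1.5, 3.5, 255°): beam 1 = 0.5176 ≠ 1.5529 ✗
  (2.5, 1.5, 15°): beam 1 = 0.5176 ≠ 1.5529 ✗
  …
  (6.5, 7.5, 165°): r_1=1.5529, r_2=1.7321, r_3=5.6940, r_4=4.0415, r_5=0.5176 — all match ✓
Unique over the lattice → pose = (6.5, 7.5, 165°).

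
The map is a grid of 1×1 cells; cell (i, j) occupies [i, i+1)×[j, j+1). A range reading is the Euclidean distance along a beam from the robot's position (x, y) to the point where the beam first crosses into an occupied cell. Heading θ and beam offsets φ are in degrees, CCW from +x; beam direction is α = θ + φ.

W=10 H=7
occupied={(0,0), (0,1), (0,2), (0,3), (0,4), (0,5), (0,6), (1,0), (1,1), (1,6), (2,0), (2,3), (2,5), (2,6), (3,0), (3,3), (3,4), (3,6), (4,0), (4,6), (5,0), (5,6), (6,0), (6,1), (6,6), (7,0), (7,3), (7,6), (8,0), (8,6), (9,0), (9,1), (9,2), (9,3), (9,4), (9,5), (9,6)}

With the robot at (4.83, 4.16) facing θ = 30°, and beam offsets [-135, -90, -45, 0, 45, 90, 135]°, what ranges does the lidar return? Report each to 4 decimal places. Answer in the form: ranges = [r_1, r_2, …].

beam 1: φ=-135°, α=255°
  direction (-0.2588, -0.9659); cell (4,4); t to first gridline: x 3.2069, y 0.1656 (then +3.8637 / +1.0353)
    (4,3) via y @ 0.1656
    (4,2) via y @ 1.2009
    (4,1) via y @ 2.2362
    (3,1) via x @ 3.2069
    (3,0) via y @ 3.2715  # hit
  → r_1 = 3.2715
beam 2: φ=-90°, α=300°
  direction (0.5000, -0.8660); cell (4,4); t to first gridline: x 0.3400, y 0.1848 (then +2.0000 / +1.1547)
    (4,3) via y @ 0.1848
    (5,3) via x @ 0.3400
    (5,2) via y @ 1.3395
    (6,2) via x @ 2.3400
    (6,1) via y @ 2.4942  # hit
  → r_2 = 2.4942
beam 3: φ=-45°, α=345°
  direction (0.9659, -0.2588); cell (4,4); t to first gridline: x 0.1760, y 0.6182 (then +1.0353 / +3.8637)
    (5,4) via x @ 0.1760
    (5,3) via y @ 0.6182
    (6,3) via x @ 1.2113
    (7,3) via x @ 2.2465  # hit
  → r_3 = 2.2465
beam 4: φ=0°, α=30°
  direction (0.8660, 0.5000); cell (4,4); t to first gridline: x 0.1963, y 1.6800 (then +1.1547 / +2.0000)
    (5,4) via x @ 0.1963
    (6,4) via x @ 1.3510
    (6,5) via y @ 1.6800
    (7,5) via x @ 2.5057
    (8,5) via x @ 3.6604
    (8,6) via y @ 3.6800  # hit
  → r_4 = 3.6800
beam 5: φ=45°, α=75°
  direction (0.2588, 0.9659); cell (4,4); t to first gridline: x 0.6568, y 0.8696 (then +3.8637 / +1.0353)
    (5,4) via x @ 0.6568
    (5,5) via y @ 0.8696
    (5,6) via y @ 1.9049  # hit
  → r_5 = 1.9049
beam 6: φ=90°, α=120°
  direction (-0.5000, 0.8660); cell (4,4); t to first gridline: x 1.6600, y 0.9699 (then +2.0000 / +1.1547)
    (4,5) via y @ 0.9699
    (3,5) via x @ 1.6600
    (3,6) via y @ 2.1246  # hit
  → r_6 = 2.1246
beam 7: φ=135°, α=165°
  direction (-0.9659, 0.2588); cell (4,4); t to first gridline: x 0.8593, y 3.2455 (then +1.0353 / +3.8637)
    (3,4) via x @ 0.8593  # hit
  → r_7 = 0.8593

ranges = [3.2715, 2.4942, 2.2465, 3.6800, 1.9049, 2.1246, 0.8593]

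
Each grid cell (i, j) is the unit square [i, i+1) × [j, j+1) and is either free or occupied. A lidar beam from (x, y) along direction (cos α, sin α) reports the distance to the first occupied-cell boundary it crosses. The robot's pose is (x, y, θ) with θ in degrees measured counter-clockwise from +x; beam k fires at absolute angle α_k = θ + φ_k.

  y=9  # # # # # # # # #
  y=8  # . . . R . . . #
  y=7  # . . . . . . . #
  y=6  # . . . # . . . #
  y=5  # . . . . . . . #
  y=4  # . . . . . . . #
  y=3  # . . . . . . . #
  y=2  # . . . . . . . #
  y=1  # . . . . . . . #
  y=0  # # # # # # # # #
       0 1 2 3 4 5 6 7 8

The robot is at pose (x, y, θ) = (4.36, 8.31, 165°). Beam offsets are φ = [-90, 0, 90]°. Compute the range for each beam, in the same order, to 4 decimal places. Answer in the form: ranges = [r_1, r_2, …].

beam 1: φ=-90°, α=75°
  direction (0.2588, 0.9659); cell (4,8); t to first gridline: x 2.4728, y 0.7143 (then +3.8637 / +1.0353)
    (4,9) via y @ 0.7143  # hit
  → r_1 = 0.7143
beam 2: φ=0°, α=165°
  direction (-0.9659, 0.2588); cell (4,8); t to first gridline: x 0.3727, y 2.6660 (then +1.0353 / +3.8637)
    (3,8) via x @ 0.3727
    (2,8) via x @ 1.4080
    (1,8) via x @ 2.4433
    (1,9) via y @ 2.6660  # hit
  → r_2 = 2.6660
beam 3: φ=90°, α=255°
  direction (-0.2588, -0.9659); cell (4,8); t to first gridline: x 1.3909, y 0.3209 (then +3.8637 / +1.0353)
    (4,7) via y @ 0.3209
    (4,6) via y @ 1.3562  # hit
  → r_3 = 1.3562

ranges = [0.7143, 2.6660, 1.3562]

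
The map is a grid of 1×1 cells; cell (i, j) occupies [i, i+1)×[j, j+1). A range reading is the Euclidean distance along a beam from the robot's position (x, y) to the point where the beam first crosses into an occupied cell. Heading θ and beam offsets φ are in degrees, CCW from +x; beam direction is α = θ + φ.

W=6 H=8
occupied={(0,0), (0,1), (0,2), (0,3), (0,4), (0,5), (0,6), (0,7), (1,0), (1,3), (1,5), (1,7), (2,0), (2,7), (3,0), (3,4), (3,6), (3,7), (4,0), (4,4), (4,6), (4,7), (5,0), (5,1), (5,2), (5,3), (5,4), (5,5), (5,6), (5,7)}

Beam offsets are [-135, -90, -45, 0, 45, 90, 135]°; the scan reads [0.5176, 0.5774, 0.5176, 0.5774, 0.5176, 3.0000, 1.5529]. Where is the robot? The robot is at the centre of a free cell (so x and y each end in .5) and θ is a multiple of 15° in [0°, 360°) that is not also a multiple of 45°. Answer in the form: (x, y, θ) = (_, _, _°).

Enumerate (i+0.5, j+0.5, θ) over the 18 free cells and 16 admissible headings. For each, cast all 7 beams and compare to the given ranges.
  (4.5, 3.5, 165°): beam 1 = 0.5774 ≠ 0.5176 ✗
  (2.5, 4.5, 255°): beam 1 = 1.0000 ≠ 0.5176 ✗
  (2.5, 3.5, 300°): beam 3 = 2.5882 ≠ 0.5176 ✗
  …
  (1.5, 6.5, 240°): r_1=0.5176, r_2=0.5774, r_3=0.5176, r_4=0.5774, r_5=0.5176, r_6=3.0000, r_7=1.5529 — all match ✓
Only this pose fits every beam.

(x, y, θ) = (1.5, 6.5, 240°)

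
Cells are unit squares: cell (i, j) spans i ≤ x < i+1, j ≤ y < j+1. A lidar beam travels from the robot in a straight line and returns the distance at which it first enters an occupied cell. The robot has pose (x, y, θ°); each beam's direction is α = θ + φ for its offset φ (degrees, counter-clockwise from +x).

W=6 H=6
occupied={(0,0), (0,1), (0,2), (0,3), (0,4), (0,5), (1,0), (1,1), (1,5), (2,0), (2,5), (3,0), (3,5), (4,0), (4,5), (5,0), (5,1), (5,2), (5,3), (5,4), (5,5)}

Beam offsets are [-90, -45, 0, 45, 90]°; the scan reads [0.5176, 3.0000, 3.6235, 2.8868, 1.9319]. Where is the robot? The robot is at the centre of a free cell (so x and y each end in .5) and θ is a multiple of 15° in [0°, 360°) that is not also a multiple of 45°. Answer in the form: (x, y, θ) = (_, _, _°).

(x, y, θ) = (1.5, 2.5, 15°)

Enumerate (i+0.5, j+0.5, θ) over the 15 free cells and 16 admissible headings. For each, cast all 5 beams and compare to the given ranges.
  (4.5, 4.5, 330°): beam 1 = 4.0415 ≠ 0.5176 ✗
  (3.5, 3.5, 255°): beam 1 = 2.5882 ≠ 0.5176 ✗
  (1.5, 2.5, 120°): beam 1 = 4.0415 ≠ 0.5176 ✗
  (1.5, 2.5, 330°): beam 1 = 0.5774 ≠ 0.5176 ✗
  (3.5, 2.5, 120°): beam 1 = 1.7321 ≠ 0.5176 ✗
  …
  (1.5, 2.5, 15°): r_1=0.5176, r_2=3.0000, r_3=3.6235, r_4=2.8868, r_5=1.9319 — all match ✓
No second candidate reproduces the full scan.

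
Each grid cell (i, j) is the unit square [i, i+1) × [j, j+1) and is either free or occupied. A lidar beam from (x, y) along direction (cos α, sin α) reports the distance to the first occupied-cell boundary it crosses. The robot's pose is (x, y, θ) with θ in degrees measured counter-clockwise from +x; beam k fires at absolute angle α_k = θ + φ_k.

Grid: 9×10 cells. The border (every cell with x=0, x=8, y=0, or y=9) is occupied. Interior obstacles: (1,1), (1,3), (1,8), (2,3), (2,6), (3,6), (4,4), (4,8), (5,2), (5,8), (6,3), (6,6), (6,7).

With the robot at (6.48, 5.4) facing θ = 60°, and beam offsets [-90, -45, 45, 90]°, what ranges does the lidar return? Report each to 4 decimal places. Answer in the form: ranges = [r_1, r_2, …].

ranges = [1.7551, 1.5736, 0.6212, 2.8637]

beam 1: φ=-90°, α=330°
  direction (0.8660, -0.5000); cell (6,5); t to first gridline: x 0.6004, y 0.8000 (then +1.1547 / +2.0000)
    (7,5) via x @ 0.6004
    (7,4) via y @ 0.8000
    (8,4) via x @ 1.7551  # hit
  → r_1 = 1.7551
beam 2: φ=-45°, α=15°
  direction (0.9659, 0.2588); cell (6,5); t to first gridline: x 0.5383, y 2.3182 (then +1.0353 / +3.8637)
    (7,5) via x @ 0.5383
    (8,5) via x @ 1.5736  # hit
  → r_2 = 1.5736
beam 3: φ=45°, α=105°
  direction (-0.2588, 0.9659); cell (6,5); t to first gridline: x 1.8546, y 0.6212 (then +3.8637 / +1.0353)
    (6,6) via y @ 0.6212  # hit
  → r_3 = 0.6212
beam 4: φ=90°, α=150°
  direction (-0.8660, 0.5000); cell (6,5); t to first gridline: x 0.5543, y 1.2000 (then +1.1547 / +2.0000)
    (5,5) via x @ 0.5543
    (5,6) via y @ 1.2000
    (4,6) via x @ 1.7090
    (3,6) via x @ 2.8637  # hit
  → r_4 = 2.8637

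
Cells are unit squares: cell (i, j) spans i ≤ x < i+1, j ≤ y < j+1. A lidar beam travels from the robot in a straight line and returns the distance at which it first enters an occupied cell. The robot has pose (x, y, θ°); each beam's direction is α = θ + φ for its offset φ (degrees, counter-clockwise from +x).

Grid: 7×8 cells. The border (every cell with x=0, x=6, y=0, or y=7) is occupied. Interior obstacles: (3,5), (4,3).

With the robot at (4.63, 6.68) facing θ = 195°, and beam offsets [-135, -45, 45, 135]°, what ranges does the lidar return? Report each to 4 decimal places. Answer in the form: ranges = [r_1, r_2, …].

beam 1: φ=-135°, α=60°
  dir = (cos 60°, sin 60°) = (0.5000, 0.8660); from cell (4,6)
  next x-line at t=0.7400, next y-line at t=0.3695; Δt_x=2.0000, Δt_y=1.1547
    y: enter (4,7) at t=0.3695 ← occupied
  → r_1 = 0.3695
beam 2: φ=-45°, α=150°
  dir = (cos 150°, sin 150°) = (-0.8660, 0.5000); from cell (4,6)
  next x-line at t=0.7275, next y-line at t=0.6400; Δt_x=1.1547, Δt_y=2.0000
    y: enter (4,7) at t=0.6400 ← occupied
  → r_2 = 0.6400
beam 3: φ=45°, α=240°
  dir = (cos 240°, sin 240°) = (-0.5000, -0.8660); from cell (4,6)
  next x-line at t=1.2600, next y-line at t=0.7852; Δt_x=2.0000, Δt_y=1.1547
    y: enter (4,5) at t=0.7852
    x: enter (3,5) at t=1.2600 ← occupied
  → r_3 = 1.2600
beam 4: φ=135°, α=330°
  dir = (cos 330°, sin 330°) = (0.8660, -0.5000); from cell (4,6)
  next x-line at t=0.4272, next y-line at t=1.3600; Δt_x=1.1547, Δt_y=2.0000
    x: enter (5,6) at t=0.4272
    y: enter (5,5) at t=1.3600
    x: enter (6,5) at t=1.5819 ← occupied
  → r_4 = 1.5819

ranges = [0.3695, 0.6400, 1.2600, 1.5819]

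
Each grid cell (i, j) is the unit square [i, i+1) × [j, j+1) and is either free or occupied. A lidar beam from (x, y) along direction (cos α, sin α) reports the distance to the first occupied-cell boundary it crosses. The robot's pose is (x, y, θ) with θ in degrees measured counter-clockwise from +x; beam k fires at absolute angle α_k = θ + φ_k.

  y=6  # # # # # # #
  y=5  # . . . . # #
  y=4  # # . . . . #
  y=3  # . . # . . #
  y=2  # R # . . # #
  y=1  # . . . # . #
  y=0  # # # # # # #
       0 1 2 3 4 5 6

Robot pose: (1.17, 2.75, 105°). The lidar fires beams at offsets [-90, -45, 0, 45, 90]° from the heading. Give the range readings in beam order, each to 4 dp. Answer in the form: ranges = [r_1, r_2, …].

beam 1: φ=-90°, α=15°
  d=(0.9659,0.2588)  start (1,2)  tX=0.8593 tY=0.9659  stride 1/|dx|=1.0353 1/|dy|=3.8637
    cross x-line → (2,2), t=0.8593 (wall)
  → r_1 = 0.8593
beam 2: φ=-45°, α=60°
  d=(0.5000,0.8660)  start (1,2)  tX=1.6600 tY=0.2887  stride 1/|dx|=2.0000 1/|dy|=1.1547
    cross y-line → (1,3), t=0.2887
    cross y-line → (1,4), t=1.4434 (wall)
  → r_2 = 1.4434
beam 3: φ=0°, α=105°
  d=(-0.2588,0.9659)  start (1,2)  tX=0.6568 tY=0.2588  stride 1/|dx|=3.8637 1/|dy|=1.0353
    cross y-line → (1,3), t=0.2588
    cross x-line → (0,3), t=0.6568 (wall)
  → r_3 = 0.6568
beam 4: φ=45°, α=150°
  d=(-0.8660,0.5000)  start (1,2)  tX=0.1963 tY=0.5000  stride 1/|dx|=1.1547 1/|dy|=2.0000
    cross x-line → (0,2), t=0.1963 (wall)
  → r_4 = 0.1963
beam 5: φ=90°, α=195°
  d=(-0.9659,-0.2588)  start (1,2)  tX=0.1760 tY=2.8978  stride 1/|dx|=1.0353 1/|dy|=3.8637
    cross x-line → (0,2), t=0.1760 (wall)
  → r_5 = 0.1760

ranges = [0.8593, 1.4434, 0.6568, 0.1963, 0.1760]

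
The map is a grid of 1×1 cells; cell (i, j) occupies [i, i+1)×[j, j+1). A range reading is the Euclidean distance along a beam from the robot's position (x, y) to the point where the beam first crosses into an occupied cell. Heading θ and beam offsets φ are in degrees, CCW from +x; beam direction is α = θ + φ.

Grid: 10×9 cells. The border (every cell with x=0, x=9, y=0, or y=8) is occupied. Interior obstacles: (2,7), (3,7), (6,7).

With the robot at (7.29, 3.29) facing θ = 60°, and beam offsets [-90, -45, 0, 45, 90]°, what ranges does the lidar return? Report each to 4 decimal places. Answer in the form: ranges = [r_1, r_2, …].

ranges = [1.9745, 1.7703, 3.4200, 3.8409, 7.2631]

beam 1: φ=-90°, α=330°
  direction (0.8660, -0.5000); cell (7,3); t to first gridline: x 0.8198, y 0.5800 (then +1.1547 / +2.0000)
    (7,2) via y @ 0.5800
    (8,2) via x @ 0.8198
    (9,2) via x @ 1.9745  # hit
  → r_1 = 1.9745
beam 2: φ=-45°, α=15°
  direction (0.9659, 0.2588); cell (7,3); t to first gridline: x 0.7350, y 2.7432 (then +1.0353 / +3.8637)
    (8,3) via x @ 0.7350
    (9,3) via x @ 1.7703  # hit
  → r_2 = 1.7703
beam 3: φ=0°, α=60°
  direction (0.5000, 0.8660); cell (7,3); t to first gridline: x 1.4200, y 0.8198 (then +2.0000 / +1.1547)
    (7,4) via y @ 0.8198
    (8,4) via x @ 1.4200
    (8,5) via y @ 1.9745
    (8,6) via y @ 3.1292
    (9,6) via x @ 3.4200  # hit
  → r_3 = 3.4200
beam 4: φ=45°, α=105°
  direction (-0.2588, 0.9659); cell (7,3); t to first gridline: x 1.1205, y 0.7350 (then +3.8637 / +1.0353)
    (7,4) via y @ 0.7350
    (6,4) via x @ 1.1205
    (6,5) via y @ 1.7703
    (6,6) via y @ 2.8056
    (6,7) via y @ 3.8409  # hit
  → r_4 = 3.8409
beam 5: φ=90°, α=150°
  direction (-0.8660, 0.5000); cell (7,3); t to first gridline: x 0.3349, y 1.4200 (then +1.1547 / +2.0000)
    (6,3) via x @ 0.3349
    (6,4) via y @ 1.4200
    (5,4) via x @ 1.4896
    (4,4) via x @ 2.6443
    (4,5) via y @ 3.4200
    (3,5) via x @ 3.7990
    (2,5) via x @ 4.9537
    (2,6) via y @ 5.4200
    (1,6) via x @ 6.1084
    (0,6) via x @ 7.2631  # hit
  → r_5 = 7.2631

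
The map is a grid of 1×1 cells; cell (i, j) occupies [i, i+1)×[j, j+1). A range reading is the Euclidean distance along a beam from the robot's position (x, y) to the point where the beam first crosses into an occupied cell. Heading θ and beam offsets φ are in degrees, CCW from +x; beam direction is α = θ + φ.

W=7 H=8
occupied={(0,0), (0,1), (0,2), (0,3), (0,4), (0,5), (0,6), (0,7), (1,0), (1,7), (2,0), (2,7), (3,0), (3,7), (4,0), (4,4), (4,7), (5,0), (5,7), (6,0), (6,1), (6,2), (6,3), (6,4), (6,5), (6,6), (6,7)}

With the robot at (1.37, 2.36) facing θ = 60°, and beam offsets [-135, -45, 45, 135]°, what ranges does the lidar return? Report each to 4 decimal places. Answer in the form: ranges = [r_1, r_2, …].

beam 1: φ=-135°, α=285°
  cosα=0.2588 sinα=-0.9659 | (1,2) | tMaxX 2.4341 tMaxY 0.3727 | tΔX 3.8637 tΔY 1.0353
    t=0.3727 [y] (1,1)
    t=1.4080 [y] (1,0) — stop
  → r_1 = 1.4080
beam 2: φ=-45°, α=15°
  cosα=0.9659 sinα=0.2588 | (1,2) | tMaxX 0.6522 tMaxY 2.4728 | tΔX 1.0353 tΔY 3.8637
    t=0.6522 [x] (2,2)
    t=1.6875 [x] (3,2)
    t=2.4728 [y] (3,3)
    t=2.7228 [x] (4,3)
    t=3.7581 [x] (5,3)
    t=4.7933 [x] (6,3) — stop
  → r_2 = 4.7933
beam 3: φ=45°, α=105°
  cosα=-0.2588 sinα=0.9659 | (1,2) | tMaxX 1.4296 tMaxY 0.6626 | tΔX 3.8637 tΔY 1.0353
    t=0.6626 [y] (1,3)
    t=1.4296 [x] (0,3) — stop
  → r_3 = 1.4296
beam 4: φ=135°, α=195°
  cosα=-0.9659 sinα=-0.2588 | (1,2) | tMaxX 0.3831 tMaxY 1.3909 | tΔX 1.0353 tΔY 3.8637
    t=0.3831 [x] (0,2) — stop
  → r_4 = 0.3831

ranges = [1.4080, 4.7933, 1.4296, 0.3831]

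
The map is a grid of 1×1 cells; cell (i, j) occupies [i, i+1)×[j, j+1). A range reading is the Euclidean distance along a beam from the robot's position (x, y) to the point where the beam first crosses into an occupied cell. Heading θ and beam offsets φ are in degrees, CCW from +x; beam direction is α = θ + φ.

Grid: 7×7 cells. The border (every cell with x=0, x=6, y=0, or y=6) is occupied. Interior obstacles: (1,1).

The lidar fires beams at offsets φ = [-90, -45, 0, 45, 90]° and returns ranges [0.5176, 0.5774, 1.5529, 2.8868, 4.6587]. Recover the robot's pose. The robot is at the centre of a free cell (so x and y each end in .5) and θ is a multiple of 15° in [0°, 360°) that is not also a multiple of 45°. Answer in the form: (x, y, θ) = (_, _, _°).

(x, y, θ) = (1.5, 3.5, 255°)

Enumerate (i+0.5, j+0.5, θ) over the 24 free cells and 16 admissible headings. For each, cast all 5 beams and compare to the given ranges.
  (5.5, 4.5, 300°): beam 1 = 5.0000 ≠ 0.5176 ✗
  (1.5, 3.5, 240°): beam 1 = 0.5774 ≠ 0.5176 ✗
  (1.5, 2.5, 105°): beam 1 = 4.6587 ≠ 0.5176 ✗
  …
  (1.5, 3.5, 255°): r_1=0.5176, r_2=0.5774, r_3=1.5529, r_4=2.8868, r_5=4.6587 — all match ✓
Unique over the lattice → pose = (1.5, 3.5, 255°).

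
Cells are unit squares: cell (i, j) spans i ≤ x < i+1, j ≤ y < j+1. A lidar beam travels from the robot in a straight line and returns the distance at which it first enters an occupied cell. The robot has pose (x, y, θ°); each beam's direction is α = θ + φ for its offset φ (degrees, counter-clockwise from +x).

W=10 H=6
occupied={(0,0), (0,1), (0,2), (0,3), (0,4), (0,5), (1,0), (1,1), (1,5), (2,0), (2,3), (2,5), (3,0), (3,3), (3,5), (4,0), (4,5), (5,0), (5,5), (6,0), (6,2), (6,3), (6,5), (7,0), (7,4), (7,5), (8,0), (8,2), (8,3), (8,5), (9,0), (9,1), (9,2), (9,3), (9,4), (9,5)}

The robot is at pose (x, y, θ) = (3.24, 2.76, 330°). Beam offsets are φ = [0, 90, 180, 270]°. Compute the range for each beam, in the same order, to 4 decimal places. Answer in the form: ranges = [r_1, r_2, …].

ranges = [3.5200, 0.2771, 0.4800, 2.0323]

beam 1: φ=0°, α=330°
  dir = (cos 330°, sin 330°) = (0.8660, -0.5000); from cell (3,2)
  next x-line at t=0.8776, next y-line at t=1.5200; Δt_x=1.1547, Δt_y=2.0000
    x: enter (4,2) at t=0.8776
    y: enter (4,1) at t=1.5200
    x: enter (5,1) at t=2.0323
    x: enter (6,1) at t=3.1870
    y: enter (6,0) at t=3.5200 ← occupied
  → r_1 = 3.5200
beam 2: φ=90°, α=60°
  dir = (cos 60°, sin 60°) = (0.5000, 0.8660); from cell (3,2)
  next x-line at t=1.5200, next y-line at t=0.2771; Δt_x=2.0000, Δt_y=1.1547
    y: enter (3,3) at t=0.2771 ← occupied
  → r_2 = 0.2771
beam 3: φ=180°, α=150°
  dir = (cos 150°, sin 150°) = (-0.8660, 0.5000); from cell (3,2)
  next x-line at t=0.2771, next y-line at t=0.4800; Δt_x=1.1547, Δt_y=2.0000
    x: enter (2,2) at t=0.2771
    y: enter (2,3) at t=0.4800 ← occupied
  → r_3 = 0.4800
beam 4: φ=270°, α=240°
  dir = (cos 240°, sin 240°) = (-0.5000, -0.8660); from cell (3,2)
  next x-line at t=0.4800, next y-line at t=0.8776; Δt_x=2.0000, Δt_y=1.1547
    x: enter (2,2) at t=0.4800
    y: enter (2,1) at t=0.8776
    y: enter (2,0) at t=2.0323 ← occupied
  → r_4 = 2.0323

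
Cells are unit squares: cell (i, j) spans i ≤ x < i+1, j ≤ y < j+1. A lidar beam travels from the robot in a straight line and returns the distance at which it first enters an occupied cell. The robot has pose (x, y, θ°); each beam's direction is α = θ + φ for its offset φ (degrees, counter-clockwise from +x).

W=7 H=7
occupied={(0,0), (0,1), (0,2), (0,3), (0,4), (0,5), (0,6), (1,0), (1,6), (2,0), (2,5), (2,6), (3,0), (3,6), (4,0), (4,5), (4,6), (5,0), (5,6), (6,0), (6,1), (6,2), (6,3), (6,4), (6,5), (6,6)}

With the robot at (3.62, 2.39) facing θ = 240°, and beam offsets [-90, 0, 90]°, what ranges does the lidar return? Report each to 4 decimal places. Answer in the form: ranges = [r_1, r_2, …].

ranges = [3.0253, 1.6050, 2.7482]

beam 1: φ=-90°, α=150°
  direction (-0.8660, 0.5000); cell (3,2); t to first gridline: x 0.7159, y 1.2200 (then +1.1547 / +2.0000)
    (2,2) via x @ 0.7159
    (2,3) via y @ 1.2200
    (1,3) via x @ 1.8706
    (0,3) via x @ 3.0253  # hit
  → r_1 = 3.0253
beam 2: φ=0°, α=240°
  direction (-0.5000, -0.8660); cell (3,2); t to first gridline: x 1.2400, y 0.4503 (then +2.0000 / +1.1547)
    (3,1) via y @ 0.4503
    (2,1) via x @ 1.2400
    (2,0) via y @ 1.6050  # hit
  → r_2 = 1.6050
beam 3: φ=90°, α=330°
  direction (0.8660, -0.5000); cell (3,2); t to first gridline: x 0.4388, y 0.7800 (then +1.1547 / +2.0000)
    (4,2) via x @ 0.4388
    (4,1) via y @ 0.7800
    (5,1) via x @ 1.5935
    (6,1) via x @ 2.7482  # hit
  → r_3 = 2.7482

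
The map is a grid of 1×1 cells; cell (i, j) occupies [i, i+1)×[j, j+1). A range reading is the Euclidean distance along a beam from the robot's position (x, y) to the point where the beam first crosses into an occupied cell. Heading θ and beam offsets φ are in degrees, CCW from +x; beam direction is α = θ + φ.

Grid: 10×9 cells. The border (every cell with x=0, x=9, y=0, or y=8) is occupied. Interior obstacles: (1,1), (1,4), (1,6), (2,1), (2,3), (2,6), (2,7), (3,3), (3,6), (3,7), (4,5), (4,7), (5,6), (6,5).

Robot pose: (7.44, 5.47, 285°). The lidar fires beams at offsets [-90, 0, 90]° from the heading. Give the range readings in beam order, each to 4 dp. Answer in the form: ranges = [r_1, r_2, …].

ranges = [0.4555, 4.6277, 1.6150]

beam 1: φ=-90°, α=195°
  dir = (cos 195°, sin 195°) = (-0.9659, -0.2588); from cell (7,5)
  next x-line at t=0.4555, next y-line at t=1.8159; Δt_x=1.0353, Δt_y=3.8637
    x: enter (6,5) at t=0.4555 ← occupied
  → r_1 = 0.4555
beam 2: φ=0°, α=285°
  dir = (cos 285°, sin 285°) = (0.2588, -0.9659); from cell (7,5)
  next x-line at t=2.1637, next y-line at t=0.4866; Δt_x=3.8637, Δt_y=1.0353
    y: enter (7,4) at t=0.4866
    y: enter (7,3) at t=1.5219
    x: enter (8,3) at t=2.1637
    y: enter (8,2) at t=2.5571
    y: enter (8,1) at t=3.5924
    y: enter (8,0) at t=4.6277 ← occupied
  → r_2 = 4.6277
beam 3: φ=90°, α=15°
  dir = (cos 15°, sin 15°) = (0.9659, 0.2588); from cell (7,5)
  next x-line at t=0.5798, next y-line at t=2.0478; Δt_x=1.0353, Δt_y=3.8637
    x: enter (8,5) at t=0.5798
    x: enter (9,5) at t=1.6150 ← occupied
  → r_3 = 1.6150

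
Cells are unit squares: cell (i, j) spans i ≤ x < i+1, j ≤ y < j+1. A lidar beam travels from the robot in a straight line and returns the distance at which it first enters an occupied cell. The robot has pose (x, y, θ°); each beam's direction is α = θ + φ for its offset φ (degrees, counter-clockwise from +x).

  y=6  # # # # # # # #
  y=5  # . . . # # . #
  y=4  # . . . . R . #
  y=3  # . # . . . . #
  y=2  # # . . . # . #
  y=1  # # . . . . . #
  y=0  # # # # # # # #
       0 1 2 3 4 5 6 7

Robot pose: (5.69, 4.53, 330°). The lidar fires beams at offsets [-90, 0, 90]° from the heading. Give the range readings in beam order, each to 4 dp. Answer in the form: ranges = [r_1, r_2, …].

ranges = [4.0761, 1.5127, 0.5427]

beam 1: φ=-90°, α=240°
  cosα=-0.5000 sinα=-0.8660 | (5,4) | tMaxX 1.3800 tMaxY 0.6120 | tΔX 2.0000 tΔY 1.1547
    t=0.6120 [y] (5,3)
    t=1.3800 [x] (4,3)
    t=1.7667 [y] (4,2)
    t=2.9214 [y] (4,1)
    t=3.3800 [x] (3,1)
    t=4.0761 [y] (3,0) — stop
  → r_1 = 4.0761
beam 2: φ=0°, α=330°
  cosα=0.8660 sinα=-0.5000 | (5,4) | tMaxX 0.3580 tMaxY 1.0600 | tΔX 1.1547 tΔY 2.0000
    t=0.3580 [x] (6,4)
    t=1.0600 [y] (6,3)
    t=1.5127 [x] (7,3) — stop
  → r_2 = 1.5127
beam 3: φ=90°, α=60°
  cosα=0.5000 sinα=0.8660 | (5,4) | tMaxX 0.6200 tMaxY 0.5427 | tΔX 2.0000 tΔY 1.1547
    t=0.5427 [y] (5,5) — stop
  → r_3 = 0.5427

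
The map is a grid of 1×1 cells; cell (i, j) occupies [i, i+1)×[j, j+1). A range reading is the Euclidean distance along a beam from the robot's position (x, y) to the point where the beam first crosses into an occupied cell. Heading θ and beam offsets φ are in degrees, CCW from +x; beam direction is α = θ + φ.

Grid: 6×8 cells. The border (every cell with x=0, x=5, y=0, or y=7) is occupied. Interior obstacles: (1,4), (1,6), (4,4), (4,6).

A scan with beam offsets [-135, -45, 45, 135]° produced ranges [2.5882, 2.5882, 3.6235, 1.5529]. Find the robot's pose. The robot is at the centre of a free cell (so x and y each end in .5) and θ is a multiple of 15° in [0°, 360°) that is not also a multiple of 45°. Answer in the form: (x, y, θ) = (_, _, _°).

Candidates: 20 free-cell centres × 16 headings = 320 poses. Raycast each; keep the one whose scan matches to 4 dp.
  (4.5, 5.5, 105°): beam 1 = 0.5774 ≠ 2.5882 ✗
  (3.5, 3.5, 150°): beam 1 = 1.5529 ≠ 2.5882 ✗
  (3.5, 4.5, 255°): beam 1 = 2.8868 ≠ 2.5882 ✗
  …
  (2.5, 3.5, 30°): r_1=2.5882, r_2=2.5882, r_3=3.6235, r_4=1.5529 — all match ✓
No second candidate reproduces the full scan.

(x, y, θ) = (2.5, 3.5, 30°)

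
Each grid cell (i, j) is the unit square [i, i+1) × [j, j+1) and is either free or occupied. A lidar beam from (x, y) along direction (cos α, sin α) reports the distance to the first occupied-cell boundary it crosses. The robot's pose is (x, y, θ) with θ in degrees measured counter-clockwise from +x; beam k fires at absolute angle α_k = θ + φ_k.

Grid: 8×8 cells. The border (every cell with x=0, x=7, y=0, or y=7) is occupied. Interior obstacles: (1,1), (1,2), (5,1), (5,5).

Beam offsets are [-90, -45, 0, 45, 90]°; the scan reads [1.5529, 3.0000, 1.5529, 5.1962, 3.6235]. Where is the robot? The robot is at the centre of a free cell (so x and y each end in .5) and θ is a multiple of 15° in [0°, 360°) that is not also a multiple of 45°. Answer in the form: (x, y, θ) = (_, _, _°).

Candidates: 32 free-cell centres × 16 headings = 512 poses. Raycast each; keep the one whose scan matches to 4 dp.
  (4.5, 3.5, 240°): beam 1 = 4.0415 ≠ 1.5529 ✗
  (3.5, 6.5, 285°): beam 1 = 2.5882 ≠ 1.5529 ✗
  (2.5, 6.5, 240°): beam 1 = 1.0000 ≠ 1.5529 ✗
  (4.5, 6.5, 285°): beam 1 = 3.6235 ≠ 1.5529 ✗
  …
  (5.5, 3.5, 105°): r_1=1.5529, r_2=3.0000, r_3=1.5529, r_4=5.1962, r_5=3.6235 — all match ✓
Only this pose fits every beam.

(x, y, θ) = (5.5, 3.5, 105°)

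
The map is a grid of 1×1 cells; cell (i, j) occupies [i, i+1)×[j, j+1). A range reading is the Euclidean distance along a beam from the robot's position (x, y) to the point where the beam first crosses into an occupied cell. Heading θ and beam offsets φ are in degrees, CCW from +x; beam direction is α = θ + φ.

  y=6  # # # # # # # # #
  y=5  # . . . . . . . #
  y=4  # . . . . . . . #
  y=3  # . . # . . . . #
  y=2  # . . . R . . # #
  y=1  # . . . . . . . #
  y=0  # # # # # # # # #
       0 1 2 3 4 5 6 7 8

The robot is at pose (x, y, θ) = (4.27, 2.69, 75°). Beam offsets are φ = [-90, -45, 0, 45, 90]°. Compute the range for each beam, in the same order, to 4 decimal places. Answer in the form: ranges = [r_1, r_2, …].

beam 1: φ=-90°, α=345°
  dir = (cos 345°, sin 345°) = (0.9659, -0.2588); from cell (4,2)
  next x-line at t=0.7558, next y-line at t=2.6660; Δt_x=1.0353, Δt_y=3.8637
    x: enter (5,2) at t=0.7558
    x: enter (6,2) at t=1.7910
    y: enter (6,1) at t=2.6660
    x: enter (7,1) at t=2.8263
    x: enter (8,1) at t=3.8616 ← occupied
  → r_1 = 3.8616
beam 2: φ=-45°, α=30°
  dir = (cos 30°, sin 30°) = (0.8660, 0.5000); from cell (4,2)
  next x-line at t=0.8429, next y-line at t=0.6200; Δt_x=1.1547, Δt_y=2.0000
    y: enter (4,3) at t=0.6200
    x: enter (5,3) at t=0.8429
    x: enter (6,3) at t=1.9976
    y: enter (6,4) at t=2.6200
    x: enter (7,4) at t=3.1523
    x: enter (8,4) at t=4.3070 ← occupied
  → r_2 = 4.3070
beam 3: φ=0°, α=75°
  dir = (cos 75°, sin 75°) = (0.2588, 0.9659); from cell (4,2)
  next x-line at t=2.8205, next y-line at t=0.3209; Δt_x=3.8637, Δt_y=1.0353
    y: enter (4,3) at t=0.3209
    y: enter (4,4) at t=1.3562
    y: enter (4,5) at t=2.3915
    x: enter (5,5) at t=2.8205
    y: enter (5,6) at t=3.4268 ← occupied
  → r_3 = 3.4268
beam 4: φ=45°, α=120°
  dir = (cos 120°, sin 120°) = (-0.5000, 0.8660); from cell (4,2)
  next x-line at t=0.5400, next y-line at t=0.3580; Δt_x=2.0000, Δt_y=1.1547
    y: enter (4,3) at t=0.3580
    x: enter (3,3) at t=0.5400 ← occupied
  → r_4 = 0.5400
beam 5: φ=90°, α=165°
  dir = (cos 165°, sin 165°) = (-0.9659, 0.2588); from cell (4,2)
  next x-line at t=0.2795, next y-line at t=1.1977; Δt_x=1.0353, Δt_y=3.8637
    x: enter (3,2) at t=0.2795
    y: enter (3,3) at t=1.1977 ← occupied
  → r_5 = 1.1977

ranges = [3.8616, 4.3070, 3.4268, 0.5400, 1.1977]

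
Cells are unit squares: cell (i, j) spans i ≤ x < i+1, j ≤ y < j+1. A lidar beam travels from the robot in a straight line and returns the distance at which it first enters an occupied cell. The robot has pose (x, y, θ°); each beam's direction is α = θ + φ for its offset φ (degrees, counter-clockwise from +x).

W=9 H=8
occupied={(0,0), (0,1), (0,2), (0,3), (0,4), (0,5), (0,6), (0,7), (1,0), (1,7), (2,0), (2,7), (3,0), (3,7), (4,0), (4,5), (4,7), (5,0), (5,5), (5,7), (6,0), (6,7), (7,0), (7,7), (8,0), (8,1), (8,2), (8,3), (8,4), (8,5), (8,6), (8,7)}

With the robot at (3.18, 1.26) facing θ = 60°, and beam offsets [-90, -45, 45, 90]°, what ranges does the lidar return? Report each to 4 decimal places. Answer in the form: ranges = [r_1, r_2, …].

beam 1: φ=-90°, α=330°
  d=(0.8660,-0.5000)  start (3,1)  tX=0.9469 tY=0.5200  stride 1/|dx|=1.1547 1/|dy|=2.0000
    cross y-line → (3,0), t=0.5200 (wall)
  → r_1 = 0.5200
beam 2: φ=-45°, α=15°
  d=(0.9659,0.2588)  start (3,1)  tX=0.8489 tY=2.8591  stride 1/|dx|=1.0353 1/|dy|=3.8637
    cross x-line → (4,1), t=0.8489
    cross x-line → (5,1), t=1.8842
    cross y-line → (5,2), t=2.8591
    cross x-line → (6,2), t=2.9195
    cross x-line → (7,2), t=3.9548
    cross x-line → (8,2), t=4.9900 (wall)
  → r_2 = 4.9900
beam 3: φ=45°, α=105°
  d=(-0.2588,0.9659)  start (3,1)  tX=0.6955 tY=0.7661  stride 1/|dx|=3.8637 1/|dy|=1.0353
    cross x-line → (2,1), t=0.6955
    cross y-line → (2,2), t=0.7661
    cross y-line → (2,3), t=1.8014
    cross y-line → (2,4), t=2.8367
    cross y-line → (2,5), t=3.8719
    cross x-line → (1,5), t=4.5592
    cross y-line → (1,6), t=4.9072
    cross y-line → (1,7), t=5.9425 (wall)
  → r_3 = 5.9425
beam 4: φ=90°, α=150°
  d=(-0.8660,0.5000)  start (3,1)  tX=0.2078 tY=1.4800  stride 1/|dx|=1.1547 1/|dy|=2.0000
    cross x-line → (2,1), t=0.2078
    cross x-line → (1,1), t=1.3625
    cross y-line → (1,2), t=1.4800
    cross x-line → (0,2), t=2.5172 (wall)
  → r_4 = 2.5172

ranges = [0.5200, 4.9900, 5.9425, 2.5172]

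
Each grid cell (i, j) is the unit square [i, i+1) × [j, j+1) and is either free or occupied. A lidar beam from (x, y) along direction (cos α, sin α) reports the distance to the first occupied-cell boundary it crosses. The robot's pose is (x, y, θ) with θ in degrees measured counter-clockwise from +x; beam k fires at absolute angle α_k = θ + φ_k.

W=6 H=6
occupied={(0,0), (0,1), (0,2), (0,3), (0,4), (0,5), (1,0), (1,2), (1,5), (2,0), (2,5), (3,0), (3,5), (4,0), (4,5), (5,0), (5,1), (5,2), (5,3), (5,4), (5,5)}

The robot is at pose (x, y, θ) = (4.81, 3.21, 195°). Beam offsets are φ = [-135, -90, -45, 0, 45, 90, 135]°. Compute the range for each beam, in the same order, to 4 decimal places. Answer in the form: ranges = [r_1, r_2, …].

beam 1: φ=-135°, α=60°
  dir = (cos 60°, sin 60°) = (0.5000, 0.8660); from cell (4,3)
  next x-line at t=0.3800, next y-line at t=0.9122; Δt_x=2.0000, Δt_y=1.1547
    x: enter (5,3) at t=0.3800 ← occupied
  → r_1 = 0.3800
beam 2: φ=-90°, α=105°
  dir = (cos 105°, sin 105°) = (-0.2588, 0.9659); from cell (4,3)
  next x-line at t=3.1296, next y-line at t=0.8179; Δt_x=3.8637, Δt_y=1.0353
    y: enter (4,4) at t=0.8179
    y: enter (4,5) at t=1.8531 ← occupied
  → r_2 = 1.8531
beam 3: φ=-45°, α=150°
  dir = (cos 150°, sin 150°) = (-0.8660, 0.5000); from cell (4,3)
  next x-line at t=0.9353, next y-line at t=1.5800; Δt_x=1.1547, Δt_y=2.0000
    x: enter (3,3) at t=0.9353
    y: enter (3,4) at t=1.5800
    x: enter (2,4) at t=2.0900
    x: enter (1,4) at t=3.2447
    y: enter (1,5) at t=3.5800 ← occupied
  → r_3 = 3.5800
beam 4: φ=0°, α=195°
  dir = (cos 195°, sin 195°) = (-0.9659, -0.2588); from cell (4,3)
  next x-line at t=0.8386, next y-line at t=0.8114; Δt_x=1.0353, Δt_y=3.8637
    y: enter (4,2) at t=0.8114
    x: enter (3,2) at t=0.8386
    x: enter (2,2) at t=1.8738
    x: enter (1,2) at t=2.9091 ← occupied
  → r_4 = 2.9091
beam 5: φ=45°, α=240°
  dir = (cos 240°, sin 240°) = (-0.5000, -0.8660); from cell (4,3)
  next x-line at t=1.6200, next y-line at t=0.2425; Δt_x=2.0000, Δt_y=1.1547
    y: enter (4,2) at t=0.2425
    y: enter (4,1) at t=1.3972
    x: enter (3,1) at t=1.6200
    y: enter (3,0) at t=2.5519 ← occupied
  → r_5 = 2.5519
beam 6: φ=90°, α=285°
  dir = (cos 285°, sin 285°) = (0.2588, -0.9659); from cell (4,3)
  next x-line at t=0.7341, next y-line at t=0.2174; Δt_x=3.8637, Δt_y=1.0353
    y: enter (4,2) at t=0.2174
    x: enter (5,2) at t=0.7341 ← occupied
  → r_6 = 0.7341
beam 7: φ=135°, α=330°
  dir = (cos 330°, sin 330°) = (0.8660, -0.5000); from cell (4,3)
  next x-line at t=0.2194, next y-line at t=0.4200; Δt_x=1.1547, Δt_y=2.0000
    x: enter (5,3) at t=0.2194 ← occupied
  → r_7 = 0.2194

ranges = [0.3800, 1.8531, 3.5800, 2.9091, 2.5519, 0.7341, 0.2194]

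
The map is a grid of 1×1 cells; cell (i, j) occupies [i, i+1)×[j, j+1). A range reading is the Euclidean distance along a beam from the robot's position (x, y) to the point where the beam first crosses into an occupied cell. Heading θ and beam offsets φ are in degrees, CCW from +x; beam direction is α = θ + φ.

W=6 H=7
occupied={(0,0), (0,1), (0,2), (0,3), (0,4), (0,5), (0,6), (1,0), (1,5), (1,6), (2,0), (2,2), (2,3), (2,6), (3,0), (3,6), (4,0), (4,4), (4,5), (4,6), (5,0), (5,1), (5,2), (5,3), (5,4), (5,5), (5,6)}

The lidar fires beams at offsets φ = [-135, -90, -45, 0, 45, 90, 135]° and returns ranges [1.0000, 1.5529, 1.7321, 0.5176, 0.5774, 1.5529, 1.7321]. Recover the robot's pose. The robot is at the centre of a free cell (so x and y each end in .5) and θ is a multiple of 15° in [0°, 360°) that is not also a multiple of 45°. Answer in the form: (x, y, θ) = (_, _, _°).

(x, y, θ) = (2.5, 4.5, 255°)

Enumerate (i+0.5, j+0.5, θ) over the 15 free cells and 16 admissible headings. For each, cast all 7 beams and compare to the given ranges.
  (3.5, 1.5, 105°): beam 3 = 2.8868 ≠ 1.7321 ✗
  (2.5, 4.5, 240°): beam 1 = 1.5529 ≠ 1.0000 ✗
  (4.5, 2.5, 15°): beam 1 = 1.7321 ≠ 1.0000 ✗
  (2.5, 4.5, 210°): beam 1 = 1.5529 ≠ 1.0000 ✗
  (2.5, 1.5, 330°): beam 1 = 1.5529 ≠ 1.0000 ✗
  …
  (2.5, 4.5, 255°): r_1=1.0000, r_2=1.5529, r_3=1.7321, r_4=0.5176, r_5=0.5774, r_6=1.5529, r_7=1.7321 — all match ✓
No second candidate reproduces the full scan.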